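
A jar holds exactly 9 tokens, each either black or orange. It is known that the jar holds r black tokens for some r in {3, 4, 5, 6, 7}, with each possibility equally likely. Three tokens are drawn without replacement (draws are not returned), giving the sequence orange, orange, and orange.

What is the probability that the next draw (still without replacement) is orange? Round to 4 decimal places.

0.4000

Compute the likelihood of the observed sequence for each case: P(data | r = 3) = (6/9)(5/8)(4/7) = 5/21; P(data | r = 4) = (5/9)(4/8)(3/7) = 5/42; P(data | r = 5) = (4/9)(3/8)(2/7) = 1/21; P(data | r = 6) = (3/9)(2/8)(1/7) = 1/84; P(data | r = 7) = (2/9)(1/8)(0/7) = 0.
Multiplying each by its prior: 1/5 · 5/21 = 1/21, 1/5 · 5/42 = 1/42, 1/5 · 1/21 = 1/105, 1/5 · 1/84 = 1/420, 1/5 · 0 = 0; these sum to 1/12.
The posterior is then P(r = 3 | data) = 4/7, P(r = 4 | data) = 2/7, P(r = 5 | data) = 4/35, P(r = 6 | data) = 1/35, P(r = 7 | data) = 0.
Averaging over the posterior, P(orange next | data) = (1/2)(4/7) + (1/3)(2/7) + (1/6)(4/35) + (0)(1/35) = 2/5.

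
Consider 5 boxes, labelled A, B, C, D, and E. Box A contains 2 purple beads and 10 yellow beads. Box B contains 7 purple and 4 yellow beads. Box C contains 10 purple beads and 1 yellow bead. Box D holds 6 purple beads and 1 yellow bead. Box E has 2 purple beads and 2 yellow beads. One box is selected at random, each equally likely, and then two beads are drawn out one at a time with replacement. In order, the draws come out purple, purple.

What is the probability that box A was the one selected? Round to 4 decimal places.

0.0124

Under each hypothesis, the probability of the observed sequence is: P(data | box A) = (2/12)(2/12) = 0.027778; P(data | box B) = (7/11)(7/11) = 0.40496; P(data | box C) = (10/11)(10/11) = 0.82645; P(data | box D) = (6/7)(6/7) = 0.73469; P(data | box E) = (2/4)(2/4) = 0.25.
Multiplying each by its prior: 1/5 · 0.027778 = 0.0055556, 1/5 · 0.40496 = 0.080992, 1/5 · 0.82645 = 0.16529, 1/5 · 0.73469 = 0.14694, 1/5 · 0.25 = 0.05; with total 0.44878.
Hence P(box A | data) = (0.0055556) / (0.44878) = 0.012379.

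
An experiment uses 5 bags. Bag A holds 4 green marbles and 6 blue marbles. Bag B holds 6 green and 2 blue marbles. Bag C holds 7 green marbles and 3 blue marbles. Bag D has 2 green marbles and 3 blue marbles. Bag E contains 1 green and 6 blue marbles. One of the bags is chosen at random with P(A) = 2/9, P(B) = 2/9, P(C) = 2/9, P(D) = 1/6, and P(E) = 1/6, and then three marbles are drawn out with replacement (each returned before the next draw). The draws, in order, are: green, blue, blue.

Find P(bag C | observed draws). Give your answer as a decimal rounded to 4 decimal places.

0.1430

Compute the likelihood of the observed sequence for each case: P(data | bag A) = (4/10)(6/10)(6/10) = 0.144; P(data | bag B) = (6/8)(2/8)(2/8) = 0.046875; P(data | bag C) = (7/10)(3/10)(3/10) = 0.063; P(data | bag D) = (2/5)(3/5)(3/5) = 0.144; P(data | bag E) = (1/7)(6/7)(6/7) = 0.10496.
The prior-weighted likelihoods are 2/9 · 0.144 = 0.032, 2/9 · 0.046875 = 0.010417, 2/9 · 0.063 = 0.014, 1/6 · 0.144 = 0.024, 1/6 · 0.10496 = 0.017493; these sum to 0.097909.
Therefore the posterior P(bag C | data) = (0.014) / (0.097909) = 0.14299.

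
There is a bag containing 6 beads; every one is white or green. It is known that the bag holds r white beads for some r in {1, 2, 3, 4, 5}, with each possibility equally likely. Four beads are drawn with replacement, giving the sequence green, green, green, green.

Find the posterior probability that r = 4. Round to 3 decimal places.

The likelihood of the observed sequence under each hypothesis: P(data | r = 1) = (5/6)(5/6)(5/6)(5/6) = 0.48225; P(data | r = 2) = (4/6)(4/6)(4/6)(4/6) = 0.19753; P(data | r = 3) = (3/6)(3/6)(3/6)(3/6) = 0.0625; P(data | r = 4) = (2/6)(2/6)(2/6)(2/6) = 0.012346; P(data | r = 5) = (1/6)(1/6)(1/6)(1/6) = 0.0007716.
Weighting by the prior gives 1/5 · 0.48225 = 0.096451, 1/5 · 0.19753 = 0.039506, 1/5 · 0.0625 = 0.0125, 1/5 · 0.012346 = 0.0024691, 1/5 · 0.0007716 = 0.00015432; summing to 0.15108.
Therefore the posterior P(r = 4 | data) = (0.0024691) / (0.15108) = 0.016343.

0.016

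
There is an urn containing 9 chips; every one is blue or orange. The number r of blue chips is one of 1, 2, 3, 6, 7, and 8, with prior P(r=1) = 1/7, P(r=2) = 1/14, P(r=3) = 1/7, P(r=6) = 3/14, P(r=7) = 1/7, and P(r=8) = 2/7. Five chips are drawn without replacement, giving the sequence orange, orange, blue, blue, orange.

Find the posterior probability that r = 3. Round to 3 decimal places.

0.600

For each hypothesis, P(data | H) works out to: P(data | r = 1) = (8/9)(7/8)(1/7)(0/6) = 0; P(data | r = 2) = (7/9)(6/8)(2/7)(1/6)(5/5) = 1/36; P(data | r = 3) = (6/9)(5/8)(3/7)(2/6)(4/5) = 1/21; P(data | r = 6) = (3/9)(2/8)(6/7)(5/6)(1/5) = 1/84; P(data | r = 7) = (2/9)(1/8)(7/7)(6/6)(0/5) = 0; P(data | r = 8) = (1/9)(0/8) = 0.
The prior-weighted likelihoods are 1/7 · 0 = 0, 1/14 · 1/36 = 1/504, 1/7 · 1/21 = 1/147, 3/14 · 1/84 = 1/392, 1/7 · 0 = 0, 2/7 · 0 = 0; summing to 5/441.
Therefore the posterior P(r = 3 | data) = (1/147) / (5/441) = 3/5.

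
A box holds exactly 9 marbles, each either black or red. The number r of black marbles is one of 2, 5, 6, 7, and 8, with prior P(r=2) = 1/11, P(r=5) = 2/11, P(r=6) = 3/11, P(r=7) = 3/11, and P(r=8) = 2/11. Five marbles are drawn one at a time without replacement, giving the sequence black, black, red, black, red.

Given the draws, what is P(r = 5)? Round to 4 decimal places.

0.2963

For each hypothesis, P(data | H) works out to: P(data | r = 2) = (2/9)(1/8)(7/7)(0/6) = 0; P(data | r = 5) = (5/9)(4/8)(4/7)(3/6)(3/5) = 1/21; P(data | r = 6) = (6/9)(5/8)(3/7)(4/6)(2/5) = 1/21; P(data | r = 7) = (7/9)(6/8)(2/7)(5/6)(1/5) = 1/36; P(data | r = 8) = (8/9)(7/8)(1/7)(6/6)(0/5) = 0.
The prior-weighted likelihoods are 1/11 · 0 = 0, 2/11 · 1/21 = 2/231, 3/11 · 1/21 = 1/77, 3/11 · 1/36 = 1/132, 2/11 · 0 = 0; these sum to 9/308.
Hence P(r = 5 | data) = (2/231) / (9/308) = 8/27.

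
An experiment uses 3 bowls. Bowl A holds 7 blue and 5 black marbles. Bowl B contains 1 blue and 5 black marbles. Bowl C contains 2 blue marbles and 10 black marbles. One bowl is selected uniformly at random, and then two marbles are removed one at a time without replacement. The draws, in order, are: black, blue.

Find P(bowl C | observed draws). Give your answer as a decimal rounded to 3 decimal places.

Under each hypothesis, the probability of the observed sequence is: P(data | bowl A) = (5/12)(7/11) = 35/132; P(data | bowl B) = (5/6)(1/5) = 1/6; P(data | bowl C) = (10/12)(2/11) = 5/33.
The prior-weighted likelihoods are 1/3 · 35/132 = 35/396, 1/3 · 1/6 = 1/18, 1/3 · 5/33 = 5/99; with total 7/36.
Hence P(bowl C | data) = (5/99) / (7/36) = 20/77.

0.260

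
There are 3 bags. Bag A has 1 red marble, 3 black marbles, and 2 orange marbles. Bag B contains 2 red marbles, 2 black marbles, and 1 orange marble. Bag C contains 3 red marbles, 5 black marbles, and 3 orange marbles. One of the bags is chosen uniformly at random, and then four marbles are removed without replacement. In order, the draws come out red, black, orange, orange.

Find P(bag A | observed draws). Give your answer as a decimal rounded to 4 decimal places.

The likelihood of the observed sequence under each hypothesis: P(data | bag A) = (1/6)(3/5)(2/4)(1/3) = 0.016667; P(data | bag B) = (2/5)(2/4)(1/3)(0/2) = 0; P(data | bag C) = (3/11)(5/10)(3/9)(2/8) = 0.011364.
The prior-weighted likelihoods are 1/3 · 0.016667 = 0.0055556, 1/3 · 0 = 0, 1/3 · 0.011364 = 0.0037879; with total 0.0093434.
By Bayes' rule, P(bag A | data) = (0.0055556) / (0.0093434) = 0.59459.

0.5946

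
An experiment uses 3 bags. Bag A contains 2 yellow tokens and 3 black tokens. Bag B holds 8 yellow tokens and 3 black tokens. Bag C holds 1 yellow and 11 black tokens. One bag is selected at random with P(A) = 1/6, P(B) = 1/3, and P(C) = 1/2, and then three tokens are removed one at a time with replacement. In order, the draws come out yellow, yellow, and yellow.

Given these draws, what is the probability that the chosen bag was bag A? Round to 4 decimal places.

Compute the likelihood of the observed sequence for each case: P(data | bag A) = (2/5)(2/5)(2/5) = 0.064; P(data | bag B) = (8/11)(8/11)(8/11) = 0.38467; P(data | bag C) = (1/12)(1/12)(1/12) = 0.0005787.
Multiplying each by its prior: 1/6 · 0.064 = 0.010667, 1/3 · 0.38467 = 0.12822, 1/2 · 0.0005787 = 0.00028935; summing to 0.13918.
Therefore the posterior P(bag A | data) = (0.010667) / (0.13918) = 0.076639.

0.0766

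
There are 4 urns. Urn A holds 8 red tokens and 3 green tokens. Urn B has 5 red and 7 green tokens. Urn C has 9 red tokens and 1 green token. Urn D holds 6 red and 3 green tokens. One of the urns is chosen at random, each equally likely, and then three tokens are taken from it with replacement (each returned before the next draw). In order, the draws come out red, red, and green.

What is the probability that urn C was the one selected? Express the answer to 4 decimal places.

Compute the likelihood of the observed sequence for each case: P(data | urn A) = (8/11)(8/11)(3/11) = 0.14425; P(data | urn B) = (5/12)(5/12)(7/12) = 0.10127; P(data | urn C) = (9/10)(9/10)(1/10) = 0.081; P(data | urn D) = (6/9)(6/9)(3/9) = 0.14815.
The prior-weighted likelihoods are 1/4 · 0.14425 = 0.036063, 1/4 · 0.10127 = 0.025318, 1/4 · 0.081 = 0.02025, 1/4 · 0.14815 = 0.037037; summing to 0.11867.
Therefore the posterior P(urn C | data) = (0.02025) / (0.11867) = 0.17064.

0.1706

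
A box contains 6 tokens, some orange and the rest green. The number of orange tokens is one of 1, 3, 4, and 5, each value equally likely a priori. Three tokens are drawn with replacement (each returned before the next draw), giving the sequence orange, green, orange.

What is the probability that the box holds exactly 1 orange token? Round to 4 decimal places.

Compute the likelihood of the observed sequence for each case: P(data | r = 1) = (1/6)(5/6)(1/6) = 5/216; P(data | r = 3) = (3/6)(3/6)(3/6) = 1/8; P(data | r = 4) = (4/6)(2/6)(4/6) = 4/27; P(data | r = 5) = (5/6)(1/6)(5/6) = 25/216.
The prior-weighted likelihoods are 1/4 · 5/216 = 5/864, 1/4 · 1/8 = 1/32, 1/4 · 4/27 = 1/27, 1/4 · 25/216 = 25/864; summing to 89/864.
So P(r = 1 | data) = (5/864) / (89/864) = 5/89.

0.0562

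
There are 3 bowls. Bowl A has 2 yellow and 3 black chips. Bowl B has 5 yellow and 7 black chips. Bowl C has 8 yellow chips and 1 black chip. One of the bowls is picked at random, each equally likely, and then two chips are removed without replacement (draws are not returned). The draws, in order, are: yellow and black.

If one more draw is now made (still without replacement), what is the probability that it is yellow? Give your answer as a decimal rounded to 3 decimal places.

Compute the likelihood of the observed sequence for each case: P(data | bowl A) = (2/5)(3/4) = 0.3; P(data | bowl B) = (5/12)(7/11) = 0.26515; P(data | bowl C) = (8/9)(1/8) = 0.11111.
Weighting by the prior gives 1/3 · 0.3 = 0.1, 1/3 · 0.26515 = 0.088384, 1/3 · 0.11111 = 0.037037; these sum to 0.22542.
Dividing through by the total gives posterior P(bowl A | data) = 0.44361, P(bowl B | data) = 0.39208, P(bowl C | data) = 0.1643.
Averaging over the posterior, P(yellow next | data) = (1/3)(0.44361) + (2/5)(0.39208) + (1)(0.1643) = 0.46901.

0.469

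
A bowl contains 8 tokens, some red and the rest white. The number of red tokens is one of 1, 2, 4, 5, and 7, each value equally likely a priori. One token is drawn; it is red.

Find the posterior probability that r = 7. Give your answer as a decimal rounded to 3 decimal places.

Under each hypothesis, the probability of this draw is: P(data | r = 1) = (1/8) = 1/8; P(data | r = 2) = (2/8) = 1/4; P(data | r = 4) = (4/8) = 1/2; P(data | r = 5) = (5/8) = 5/8; P(data | r = 7) = (7/8) = 7/8.
Multiplying each by its prior: 1/5 · 1/8 = 1/40, 1/5 · 1/4 = 1/20, 1/5 · 1/2 = 1/10, 1/5 · 5/8 = 1/8, 1/5 · 7/8 = 7/40; summing to 19/40.
Therefore the posterior P(r = 7 | data) = (7/40) / (19/40) = 7/19.

0.368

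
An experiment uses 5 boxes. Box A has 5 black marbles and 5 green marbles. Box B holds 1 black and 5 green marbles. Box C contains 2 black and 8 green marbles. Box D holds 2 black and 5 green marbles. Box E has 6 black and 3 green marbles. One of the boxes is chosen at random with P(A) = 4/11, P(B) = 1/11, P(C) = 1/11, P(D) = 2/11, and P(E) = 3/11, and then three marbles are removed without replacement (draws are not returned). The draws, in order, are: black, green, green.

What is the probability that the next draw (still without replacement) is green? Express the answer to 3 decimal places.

0.584

Under each hypothesis, the probability of the observed sequence is: P(data | box A) = (5/10)(5/9)(4/8) = 0.13889; P(data | box B) = (1/6)(5/5)(4/4) = 0.16667; P(data | box C) = (2/10)(8/9)(7/8) = 0.15556; P(data | box D) = (2/7)(5/6)(4/5) = 0.19048; P(data | box E) = (6/9)(3/8)(2/7) = 0.071429.
Multiplying each by its prior: 4/11 · 0.13889 = 0.050505, 1/11 · 0.16667 = 0.015152, 1/11 · 0.15556 = 0.014141, 2/11 · 0.19048 = 0.034632, 3/11 · 0.071429 = 0.019481; these sum to 0.13391.
The posterior is then P(box A | data) = 0.37716, P(box B | data) = 0.11315, P(box C | data) = 0.1056, P(box D | data) = 0.25862, P(box E | data) = 0.14547.
Averaging over the posterior, P(green next | data) = (3/7)(0.37716) + (1)(0.11315) + (6/7)(0.1056) + (3/4)(0.25862) + (1/6)(0.14547) = 0.58351.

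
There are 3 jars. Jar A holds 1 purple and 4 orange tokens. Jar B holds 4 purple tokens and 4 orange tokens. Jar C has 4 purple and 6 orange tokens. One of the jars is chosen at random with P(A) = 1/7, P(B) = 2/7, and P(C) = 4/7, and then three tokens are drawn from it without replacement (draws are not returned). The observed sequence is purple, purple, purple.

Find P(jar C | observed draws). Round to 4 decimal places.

The likelihood of the observed sequence under each hypothesis: P(data | jar A) = (1/5)(0/4) = 0; P(data | jar B) = (4/8)(3/7)(2/6) = 1/14; P(data | jar C) = (4/10)(3/9)(2/8) = 1/30.
The prior-weighted likelihoods are 1/7 · 0 = 0, 2/7 · 1/14 = 1/49, 4/7 · 1/30 = 2/105; summing to 29/735.
By Bayes' rule, P(jar C | data) = (2/105) / (29/735) = 14/29.

0.4828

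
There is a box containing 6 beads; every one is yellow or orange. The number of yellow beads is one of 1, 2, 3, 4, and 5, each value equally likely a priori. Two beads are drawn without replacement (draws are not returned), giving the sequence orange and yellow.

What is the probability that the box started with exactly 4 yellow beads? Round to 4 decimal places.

Under each hypothesis, the probability of the observed sequence is: P(data | r = 1) = (5/6)(1/5) = 1/6; P(data | r = 2) = (4/6)(2/5) = 4/15; P(data | r = 3) = (3/6)(3/5) = 3/10; P(data | r = 4) = (2/6)(4/5) = 4/15; P(data | r = 5) = (1/6)(5/5) = 1/6.
Weighting by the prior gives 1/5 · 1/6 = 1/30, 1/5 · 4/15 = 4/75, 1/5 · 3/10 = 3/50, 1/5 · 4/15 = 4/75, 1/5 · 1/6 = 1/30; summing to 7/30.
Therefore the posterior P(r = 4 | data) = (4/75) / (7/30) = 8/35.

0.2286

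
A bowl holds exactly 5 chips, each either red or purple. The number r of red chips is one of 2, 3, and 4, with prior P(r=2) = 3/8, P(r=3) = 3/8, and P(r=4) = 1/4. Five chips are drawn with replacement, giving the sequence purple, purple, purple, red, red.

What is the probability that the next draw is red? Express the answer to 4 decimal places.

The likelihood of the observed sequence under each hypothesis: P(data | r = 2) = (3/5)(3/5)(3/5)(2/5)(2/5) = 0.03456; P(data | r = 3) = (2/5)(2/5)(2/5)(3/5)(3/5) = 0.02304; P(data | r = 4) = (1/5)(1/5)(1/5)(4/5)(4/5) = 0.00512.
The prior-weighted likelihoods are 3/8 · 0.03456 = 0.01296, 3/8 · 0.02304 = 0.00864, 1/4 · 0.00512 = 0.00128; these sum to 0.02288.
Normalising, the posterior is P(r = 2 | data) = 0.56643, P(r = 3 | data) = 0.37762, P(r = 4 | data) = 0.055944.
So P(red next | data) = Σ P(red next | H) P(H | data) = (2/5)(0.56643) + (3/5)(0.37762) + (4/5)(0.055944) = 0.4979.

0.4979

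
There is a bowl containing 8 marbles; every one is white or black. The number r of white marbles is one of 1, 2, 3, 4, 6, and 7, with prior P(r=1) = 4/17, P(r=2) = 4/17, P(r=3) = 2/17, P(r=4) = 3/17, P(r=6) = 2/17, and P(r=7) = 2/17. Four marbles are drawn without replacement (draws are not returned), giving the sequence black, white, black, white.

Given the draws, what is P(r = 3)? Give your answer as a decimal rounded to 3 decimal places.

Under each hypothesis, the probability of the observed sequence is: P(data | r = 1) = (7/8)(1/7)(6/6)(0/5) = 0; P(data | r = 2) = (6/8)(2/7)(5/6)(1/5) = 0.035714; P(data | r = 3) = (5/8)(3/7)(4/6)(2/5) = 0.071429; P(data | r = 4) = (4/8)(4/7)(3/6)(3/5) = 0.085714; P(data | r = 6) = (2/8)(6/7)(1/6)(5/5) = 0.035714; P(data | r = 7) = (1/8)(7/7)(0/6) = 0.
Multiplying each by its prior: 4/17 · 0 = 0, 4/17 · 0.035714 = 0.0084034, 2/17 · 0.071429 = 0.0084034, 3/17 · 0.085714 = 0.015126, 2/17 · 0.035714 = 0.0042017, 2/17 · 0 = 0; with total 0.036134.
By Bayes' rule, P(r = 3 | data) = (0.0084034) / (0.036134) = 0.23256.

0.233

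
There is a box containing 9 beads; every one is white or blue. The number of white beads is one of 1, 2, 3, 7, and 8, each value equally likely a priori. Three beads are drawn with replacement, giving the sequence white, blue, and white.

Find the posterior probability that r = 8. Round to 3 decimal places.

Compute the likelihood of the observed sequence for each case: P(data | r = 1) = (1/9)(8/9)(1/9) = 0.010974; P(data | r = 2) = (2/9)(7/9)(2/9) = 0.038409; P(data | r = 3) = (3/9)(6/9)(3/9) = 0.074074; P(data | r = 7) = (7/9)(2/9)(7/9) = 0.13443; P(data | r = 8) = (8/9)(1/9)(8/9) = 0.087791.
Weighting by the prior gives 1/5 · 0.010974 = 0.0021948, 1/5 · 0.038409 = 0.0076818, 1/5 · 0.074074 = 0.014815, 1/5 · 0.13443 = 0.026886, 1/5 · 0.087791 = 0.017558; these sum to 0.069136.
Hence P(r = 8 | data) = (0.017558) / (0.069136) = 0.25397.

0.254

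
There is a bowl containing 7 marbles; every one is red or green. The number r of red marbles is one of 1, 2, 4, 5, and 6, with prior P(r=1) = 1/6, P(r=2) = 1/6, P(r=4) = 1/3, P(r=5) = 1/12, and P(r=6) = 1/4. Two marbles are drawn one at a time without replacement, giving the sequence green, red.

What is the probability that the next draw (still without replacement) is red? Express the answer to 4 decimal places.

0.5444

The likelihood of the observed sequence under each hypothesis: P(data | r = 1) = (6/7)(1/6) = 1/7; P(data | r = 2) = (5/7)(2/6) = 5/21; P(data | r = 4) = (3/7)(4/6) = 2/7; P(data | r = 5) = (2/7)(5/6) = 5/21; P(data | r = 6) = (1/7)(6/6) = 1/7.
Multiplying each by its prior: 1/6 · 1/7 = 1/42, 1/6 · 5/21 = 5/126, 1/3 · 2/7 = 2/21, 1/12 · 5/21 = 5/252, 1/4 · 1/7 = 1/28; with total 3/14.
The posterior is then P(r = 1 | data) = 1/9, P(r = 2 | data) = 5/27, P(r = 4 | data) = 4/9, P(r = 5 | data) = 5/54, P(r = 6 | data) = 1/6.
The predictive probability is P(red next | data) = (0)(1/9) + (1/5)(5/27) + (3/5)(4/9) + (4/5)(5/54) + (1)(1/6) = 49/90.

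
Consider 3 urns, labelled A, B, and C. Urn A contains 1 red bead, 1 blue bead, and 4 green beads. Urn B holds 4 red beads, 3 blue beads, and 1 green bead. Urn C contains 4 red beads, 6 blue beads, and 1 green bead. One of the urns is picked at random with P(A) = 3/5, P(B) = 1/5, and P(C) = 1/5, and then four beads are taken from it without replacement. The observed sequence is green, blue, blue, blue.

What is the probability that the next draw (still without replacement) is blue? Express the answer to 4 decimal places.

0.3468

Under each hypothesis, the probability of the observed sequence is: P(data | urn A) = (4/6)(1/5)(0/4) = 0; P(data | urn B) = (1/8)(3/7)(2/6)(1/5) = 0.0035714; P(data | urn C) = (1/11)(6/10)(5/9)(4/8) = 0.015152.
The prior-weighted likelihoods are 3/5 · 0 = 0, 1/5 · 0.0035714 = 0.00071429, 1/5 · 0.015152 = 0.0030303; these sum to 0.0037446.
The posterior is then P(urn A | data) = 0, P(urn B | data) = 0.19075, P(urn C | data) = 0.80925.
So P(blue next | data) = Σ P(blue next | H) P(H | data) = (0)(0.19075) + (3/7)(0.80925) = 0.34682.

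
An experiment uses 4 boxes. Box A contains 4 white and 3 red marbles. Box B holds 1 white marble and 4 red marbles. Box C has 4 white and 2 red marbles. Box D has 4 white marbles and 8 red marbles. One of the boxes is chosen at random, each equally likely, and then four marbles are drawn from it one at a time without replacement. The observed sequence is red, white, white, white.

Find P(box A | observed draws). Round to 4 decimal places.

0.3644

For each hypothesis, P(data | H) works out to: P(data | box A) = (3/7)(4/6)(3/5)(2/4) = 0.085714; P(data | box B) = (4/5)(1/4)(0/3) = 0; P(data | box C) = (2/6)(4/5)(3/4)(2/3) = 0.13333; P(data | box D) = (8/12)(4/11)(3/10)(2/9) = 0.016162.
The prior-weighted likelihoods are 1/4 · 0.085714 = 0.021429, 1/4 · 0 = 0, 1/4 · 0.13333 = 0.033333, 1/4 · 0.016162 = 0.0040404; with total 0.058802.
So P(box A | data) = (0.021429) / (0.058802) = 0.36442.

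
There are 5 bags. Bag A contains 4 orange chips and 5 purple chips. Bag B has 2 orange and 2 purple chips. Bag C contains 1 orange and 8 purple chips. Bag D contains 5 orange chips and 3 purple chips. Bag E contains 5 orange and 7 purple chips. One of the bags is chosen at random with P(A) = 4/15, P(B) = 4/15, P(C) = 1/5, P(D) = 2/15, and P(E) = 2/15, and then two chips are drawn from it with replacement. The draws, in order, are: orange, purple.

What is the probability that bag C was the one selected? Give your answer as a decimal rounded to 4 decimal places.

The likelihood of the observed sequence under each hypothesis: P(data | bag A) = (4/9)(5/9) = 0.24691; P(data | bag B) = (2/4)(2/4) = 0.25; P(data | bag C) = (1/9)(8/9) = 0.098765; P(data | bag D) = (5/8)(3/8) = 0.23438; P(data | bag E) = (5/12)(7/12) = 0.24306.
Weighting by the prior gives 4/15 · 0.24691 = 0.065844, 4/15 · 0.25 = 0.066667, 1/5 · 0.098765 = 0.019753, 2/15 · 0.23438 = 0.03125, 2/15 · 0.24306 = 0.032407; these sum to 0.21592.
Hence P(bag C | data) = (0.019753) / (0.21592) = 0.091483.

0.0915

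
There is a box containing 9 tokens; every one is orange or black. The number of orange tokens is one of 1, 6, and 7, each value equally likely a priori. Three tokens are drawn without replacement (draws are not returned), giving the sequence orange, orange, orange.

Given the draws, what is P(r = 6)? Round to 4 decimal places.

Compute the likelihood of the observed sequence for each case: P(data | r = 1) = (1/9)(0/8) = 0; P(data | r = 6) = (6/9)(5/8)(4/7) = 5/21; P(data | r = 7) = (7/9)(6/8)(5/7) = 5/12.
Multiplying each by its prior: 1/3 · 0 = 0, 1/3 · 5/21 = 5/63, 1/3 · 5/12 = 5/36; these sum to 55/252.
Therefore the posterior P(r = 6 | data) = (5/63) / (55/252) = 4/11.

0.3636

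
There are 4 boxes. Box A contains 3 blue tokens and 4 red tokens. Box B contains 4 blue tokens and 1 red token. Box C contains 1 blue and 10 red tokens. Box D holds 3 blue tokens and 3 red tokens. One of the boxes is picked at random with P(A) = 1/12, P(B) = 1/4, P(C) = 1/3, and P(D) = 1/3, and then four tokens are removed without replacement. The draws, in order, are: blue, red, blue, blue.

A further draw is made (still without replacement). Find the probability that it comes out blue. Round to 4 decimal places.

0.7241

Compute the likelihood of the observed sequence for each case: P(data | box A) = (3/7)(4/6)(2/5)(1/4) = 1/35; P(data | box B) = (4/5)(1/4)(3/3)(2/2) = 1/5; P(data | box C) = (1/11)(10/10)(0/9) = 0; P(data | box D) = (3/6)(3/5)(2/4)(1/3) = 1/20.
Weighting by the prior gives 1/12 · 1/35 = 1/420, 1/4 · 1/5 = 1/20, 1/3 · 0 = 0, 1/3 · 1/20 = 1/60; with total 29/420.
Dividing through by the total gives posterior P(box A | data) = 1/29, P(box B | data) = 21/29, P(box C | data) = 0, P(box D | data) = 7/29.
Averaging over the posterior, P(blue next | data) = (0)(1/29) + (1)(21/29) + (0)(7/29) = 21/29.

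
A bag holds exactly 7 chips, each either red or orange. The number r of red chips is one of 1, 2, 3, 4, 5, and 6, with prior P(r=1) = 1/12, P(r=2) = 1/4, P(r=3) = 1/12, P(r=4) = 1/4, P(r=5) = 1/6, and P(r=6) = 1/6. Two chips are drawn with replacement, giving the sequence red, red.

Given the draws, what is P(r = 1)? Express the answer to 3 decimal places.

0.005

For each hypothesis, P(data | H) works out to: P(data | r = 1) = (1/7)(1/7) = 1/49; P(data | r = 2) = (2/7)(2/7) = 4/49; P(data | r = 3) = (3/7)(3/7) = 9/49; P(data | r = 4) = (4/7)(4/7) = 16/49; P(data | r = 5) = (5/7)(5/7) = 25/49; P(data | r = 6) = (6/7)(6/7) = 36/49.
The prior-weighted likelihoods are 1/12 · 1/49 = 1/588, 1/4 · 4/49 = 1/49, 1/12 · 9/49 = 3/196, 1/4 · 16/49 = 4/49, 1/6 · 25/49 = 25/294, 1/6 · 36/49 = 6/49; these sum to 16/49.
Hence P(r = 1 | data) = (1/588) / (16/49) = 1/192.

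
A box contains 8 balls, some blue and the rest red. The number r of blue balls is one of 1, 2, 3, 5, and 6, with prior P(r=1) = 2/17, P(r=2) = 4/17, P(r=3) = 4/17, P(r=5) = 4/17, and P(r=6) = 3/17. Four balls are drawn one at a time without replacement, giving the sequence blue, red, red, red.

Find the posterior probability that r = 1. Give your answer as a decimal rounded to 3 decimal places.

0.189

Compute the likelihood of the observed sequence for each case: P(data | r = 1) = (1/8)(7/7)(6/6)(5/5) = 1/8; P(data | r = 2) = (2/8)(6/7)(5/6)(4/5) = 1/7; P(data | r = 3) = (3/8)(5/7)(4/6)(3/5) = 3/28; P(data | r = 5) = (5/8)(3/7)(2/6)(1/5) = 1/56; P(data | r = 6) = (6/8)(2/7)(1/6)(0/5) = 0.
Weighting by the prior gives 2/17 · 1/8 = 1/68, 4/17 · 1/7 = 4/119, 4/17 · 3/28 = 3/119, 4/17 · 1/56 = 1/238, 3/17 · 0 = 0; these sum to 37/476.
So P(r = 1 | data) = (1/68) / (37/476) = 7/37.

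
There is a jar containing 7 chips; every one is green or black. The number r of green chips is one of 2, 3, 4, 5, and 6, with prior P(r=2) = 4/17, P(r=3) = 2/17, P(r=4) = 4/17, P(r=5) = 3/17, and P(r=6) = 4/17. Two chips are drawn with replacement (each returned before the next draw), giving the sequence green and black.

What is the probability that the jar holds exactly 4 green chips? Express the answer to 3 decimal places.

0.289

For each hypothesis, P(data | H) works out to: P(data | r = 2) = (2/7)(5/7) = 10/49; P(data | r = 3) = (3/7)(4/7) = 12/49; P(data | r = 4) = (4/7)(3/7) = 12/49; P(data | r = 5) = (5/7)(2/7) = 10/49; P(data | r = 6) = (6/7)(1/7) = 6/49.
Weighting by the prior gives 4/17 · 10/49 = 40/833, 2/17 · 12/49 = 24/833, 4/17 · 12/49 = 48/833, 3/17 · 10/49 = 30/833, 4/17 · 6/49 = 24/833; summing to 166/833.
Therefore the posterior P(r = 4 | data) = (48/833) / (166/833) = 24/83.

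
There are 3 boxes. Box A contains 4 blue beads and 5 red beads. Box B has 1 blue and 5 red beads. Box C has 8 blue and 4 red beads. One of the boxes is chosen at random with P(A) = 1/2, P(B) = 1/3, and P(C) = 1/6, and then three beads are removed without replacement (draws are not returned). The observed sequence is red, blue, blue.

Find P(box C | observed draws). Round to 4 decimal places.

Under each hypothesis, the probability of the observed sequence is: P(data | box A) = (5/9)(4/8)(3/7) = 0.11905; P(data | box B) = (5/6)(1/5)(0/4) = 0; P(data | box C) = (4/12)(8/11)(7/10) = 0.1697.
Multiplying each by its prior: 1/2 · 0.11905 = 0.059524, 1/3 · 0 = 0, 1/6 · 0.1697 = 0.028283; with total 0.087807.
So P(box C | data) = (0.028283) / (0.087807) = 0.3221.

0.3221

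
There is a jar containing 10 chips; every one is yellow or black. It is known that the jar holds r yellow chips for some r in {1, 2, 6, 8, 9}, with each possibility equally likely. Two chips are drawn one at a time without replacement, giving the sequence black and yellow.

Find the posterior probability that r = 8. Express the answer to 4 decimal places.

0.2162

The likelihood of the observed sequence under each hypothesis: P(data | r = 1) = (9/10)(1/9) = 1/10; P(data | r = 2) = (8/10)(2/9) = 8/45; P(data | r = 6) = (4/10)(6/9) = 4/15; P(data | r = 8) = (2/10)(8/9) = 8/45; P(data | r = 9) = (1/10)(9/9) = 1/10.
Multiplying each by its prior: 1/5 · 1/10 = 1/50, 1/5 · 8/45 = 8/225, 1/5 · 4/15 = 4/75, 1/5 · 8/45 = 8/225, 1/5 · 1/10 = 1/50; with total 37/225.
So P(r = 8 | data) = (8/225) / (37/225) = 8/37.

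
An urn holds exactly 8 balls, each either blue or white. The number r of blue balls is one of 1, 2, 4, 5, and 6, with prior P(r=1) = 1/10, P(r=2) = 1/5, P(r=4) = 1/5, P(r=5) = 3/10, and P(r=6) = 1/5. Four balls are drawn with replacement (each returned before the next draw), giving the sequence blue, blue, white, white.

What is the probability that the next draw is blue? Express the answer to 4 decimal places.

Compute the likelihood of the observed sequence for each case: P(data | r = 1) = (1/8)(1/8)(7/8)(7/8) = 0.011963; P(data | r = 2) = (2/8)(2/8)(6/8)(6/8) = 0.035156; P(data | r = 4) = (4/8)(4/8)(4/8)(4/8) = 0.0625; P(data | r = 5) = (5/8)(5/8)(3/8)(3/8) = 0.054932; P(data | r = 6) = (6/8)(6/8)(2/8)(2/8) = 0.035156.
Weighting by the prior gives 1/10 · 0.011963 = 0.0011963, 1/5 · 0.035156 = 0.0070313, 1/5 · 0.0625 = 0.0125, 3/10 · 0.054932 = 0.016479, 1/5 · 0.035156 = 0.0070313; with total 0.044238.
The posterior is then P(r = 1 | data) = 0.027042, P(r = 2 | data) = 0.15894, P(r = 4 | data) = 0.28256, P(r = 5 | data) = 0.37252, P(r = 6 | data) = 0.15894.
Averaging over the posterior, P(blue next | data) = (1/8)(0.027042) + (1/4)(0.15894) + (1/2)(0.28256) + (5/8)(0.37252) + (3/4)(0.15894) = 0.53642.

0.5364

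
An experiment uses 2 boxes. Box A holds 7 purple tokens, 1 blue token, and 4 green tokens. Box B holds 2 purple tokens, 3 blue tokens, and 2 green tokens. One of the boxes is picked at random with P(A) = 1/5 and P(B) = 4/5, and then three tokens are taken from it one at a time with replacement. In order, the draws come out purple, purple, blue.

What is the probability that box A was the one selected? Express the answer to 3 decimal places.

The likelihood of the observed sequence under each hypothesis: P(data | box A) = (7/12)(7/12)(1/12) = 0.028356; P(data | box B) = (2/7)(2/7)(3/7) = 0.034985.
Multiplying each by its prior: 1/5 · 0.028356 = 0.0056713, 4/5 · 0.034985 = 0.027988; these sum to 0.03366.
Therefore the posterior P(box A | data) = (0.0056713) / (0.03366) = 0.16849.

0.168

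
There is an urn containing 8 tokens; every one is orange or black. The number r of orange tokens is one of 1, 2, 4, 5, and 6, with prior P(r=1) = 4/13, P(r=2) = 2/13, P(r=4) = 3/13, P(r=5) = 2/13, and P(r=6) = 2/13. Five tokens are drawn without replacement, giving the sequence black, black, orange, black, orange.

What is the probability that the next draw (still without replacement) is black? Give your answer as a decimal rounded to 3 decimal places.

Compute the likelihood of the observed sequence for each case: P(data | r = 1) = (7/8)(6/7)(1/6)(5/5)(0/4) = 0; P(data | r = 2) = (6/8)(5/7)(2/6)(4/5)(1/4) = 0.035714; P(data | r = 4) = (4/8)(3/7)(4/6)(2/5)(3/4) = 0.042857; P(data | r = 5) = (3/8)(2/7)(5/6)(1/5)(4/4) = 0.017857; P(data | r = 6) = (2/8)(1/7)(6/6)(0/5) = 0.
Multiplying each by its prior: 4/13 · 0 = 0, 2/13 · 0.035714 = 0.0054945, 3/13 · 0.042857 = 0.0098901, 2/13 · 0.017857 = 0.0027473, 2/13 · 0 = 0; these sum to 0.018132.
Dividing through by the total gives posterior P(r = 1 | data) = 0, P(r = 2 | data) = 0.30303, P(r = 4 | data) = 0.54545, P(r = 5 | data) = 0.15152, P(r = 6 | data) = 0.
So P(black next | data) = Σ P(black next | H) P(H | data) = (1)(0.30303) + (1/3)(0.54545) + (0)(0.15152) = 0.48485.

0.485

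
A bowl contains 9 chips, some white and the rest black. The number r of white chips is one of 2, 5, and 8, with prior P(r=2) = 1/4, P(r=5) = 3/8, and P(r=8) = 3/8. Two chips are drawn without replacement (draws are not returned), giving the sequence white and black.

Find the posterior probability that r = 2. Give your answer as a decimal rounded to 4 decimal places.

0.2500

Compute the likelihood of the observed sequence for each case: P(data | r = 2) = (2/9)(7/8) = 7/36; P(data | r = 5) = (5/9)(4/8) = 5/18; P(data | r = 8) = (8/9)(1/8) = 1/9.
The prior-weighted likelihoods are 1/4 · 7/36 = 7/144, 3/8 · 5/18 = 5/48, 3/8 · 1/9 = 1/24; with total 7/36.
Hence P(r = 2 | data) = (7/144) / (7/36) = 1/4.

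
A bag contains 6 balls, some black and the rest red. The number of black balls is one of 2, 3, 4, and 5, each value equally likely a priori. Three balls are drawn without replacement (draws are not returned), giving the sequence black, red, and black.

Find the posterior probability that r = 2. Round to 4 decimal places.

Compute the likelihood of the observed sequence for each case: P(data | r = 2) = (2/6)(4/5)(1/4) = 1/15; P(data | r = 3) = (3/6)(3/5)(2/4) = 3/20; P(data | r = 4) = (4/6)(2/5)(3/4) = 1/5; P(data | r = 5) = (5/6)(1/5)(4/4) = 1/6.
The prior-weighted likelihoods are 1/4 · 1/15 = 1/60, 1/4 · 3/20 = 3/80, 1/4 · 1/5 = 1/20, 1/4 · 1/6 = 1/24; with total 7/48.
Hence P(r = 2 | data) = (1/60) / (7/48) = 4/35.

0.1143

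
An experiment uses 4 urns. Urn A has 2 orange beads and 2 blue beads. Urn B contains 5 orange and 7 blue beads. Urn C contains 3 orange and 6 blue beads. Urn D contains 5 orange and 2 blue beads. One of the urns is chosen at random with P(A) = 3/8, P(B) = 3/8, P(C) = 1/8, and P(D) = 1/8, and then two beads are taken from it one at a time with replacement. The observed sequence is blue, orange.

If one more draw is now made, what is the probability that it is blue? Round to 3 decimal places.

The likelihood of the observed sequence under each hypothesis: P(data | urn A) = (2/4)(2/4) = 0.25; P(data | urn B) = (7/12)(5/12) = 0.24306; P(data | urn C) = (6/9)(3/9) = 0.22222; P(data | urn D) = (2/7)(5/7) = 0.20408.
The prior-weighted likelihoods are 3/8 · 0.25 = 0.09375, 3/8 · 0.24306 = 0.091146, 1/8 · 0.22222 = 0.027778, 1/8 · 0.20408 = 0.02551; these sum to 0.23818.
The posterior is then P(urn A | data) = 0.3936, P(urn B | data) = 0.38267, P(urn C | data) = 0.11662, P(urn D | data) = 0.1071.
Averaging over the posterior, P(blue next | data) = (1/2)(0.3936) + (7/12)(0.38267) + (2/3)(0.11662) + (2/7)(0.1071) = 0.52838.

0.528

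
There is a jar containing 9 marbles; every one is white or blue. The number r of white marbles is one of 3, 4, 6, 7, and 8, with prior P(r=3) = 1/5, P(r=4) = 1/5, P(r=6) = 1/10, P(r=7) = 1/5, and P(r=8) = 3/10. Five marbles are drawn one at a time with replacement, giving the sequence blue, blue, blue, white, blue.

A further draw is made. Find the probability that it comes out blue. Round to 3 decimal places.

Compute the likelihood of the observed sequence for each case: P(data | r = 3) = (6/9)(6/9)(6/9)(3/9)(6/9) = 0.065844; P(data | r = 4) = (5/9)(5/9)(5/9)(4/9)(5/9) = 0.042338; P(data | r = 6) = (3/9)(3/9)(3/9)(6/9)(3/9) = 0.0082305; P(data | r = 7) = (2/9)(2/9)(2/9)(7/9)(2/9) = 0.0018967; P(data | r = 8) = (1/9)(1/9)(1/9)(8/9)(1/9) = 0.00013548.
Multiplying each by its prior: 1/5 · 0.065844 = 0.013169, 1/5 · 0.042338 = 0.0084675, 1/10 · 0.0082305 = 0.00082305, 1/5 · 0.0018967 = 0.00037935, 3/10 · 0.00013548 = 4.0644e-05; with total 0.022879.
The posterior is then P(r = 3 | data) = 0.57557, P(r = 4 | data) = 0.3701, P(r = 6 | data) = 0.035973, P(r = 7 | data) = 0.01658, P(r = 8 | data) = 0.0017765.
Averaging over the posterior, P(blue next | data) = (2/3)(0.57557) + (5/9)(0.3701) + (1/3)(0.035973) + (2/9)(0.01658) + (1/9)(0.0017765) = 0.6052.

0.605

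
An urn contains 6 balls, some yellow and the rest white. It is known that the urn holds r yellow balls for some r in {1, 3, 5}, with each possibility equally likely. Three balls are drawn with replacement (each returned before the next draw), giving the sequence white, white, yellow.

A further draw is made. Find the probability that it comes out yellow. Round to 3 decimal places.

Compute the likelihood of the observed sequence for each case: P(data | r = 1) = (5/6)(5/6)(1/6) = 25/216; P(data | r = 3) = (3/6)(3/6)(3/6) = 1/8; P(data | r = 5) = (1/6)(1/6)(5/6) = 5/216.
Weighting by the prior gives 1/3 · 25/216 = 25/648, 1/3 · 1/8 = 1/24, 1/3 · 5/216 = 5/648; summing to 19/216.
Dividing through by the total gives posterior P(r = 1 | data) = 25/57, P(r = 3 | data) = 9/19, P(r = 5 | data) = 5/57.
Averaging over the posterior, P(yellow next | data) = (1/6)(25/57) + (1/2)(9/19) + (5/6)(5/57) = 131/342.

0.383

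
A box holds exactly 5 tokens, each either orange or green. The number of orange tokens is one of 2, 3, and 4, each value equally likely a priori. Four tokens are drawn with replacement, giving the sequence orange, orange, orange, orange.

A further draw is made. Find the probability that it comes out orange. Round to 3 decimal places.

0.736

Under each hypothesis, the probability of the observed sequence is: P(data | r = 2) = (2/5)(2/5)(2/5)(2/5) = 0.0256; P(data | r = 3) = (3/5)(3/5)(3/5)(3/5) = 0.1296; P(data | r = 4) = (4/5)(4/5)(4/5)(4/5) = 0.4096.
The prior-weighted likelihoods are 1/3 · 0.0256 = 0.0085333, 1/3 · 0.1296 = 0.0432, 1/3 · 0.4096 = 0.13653; summing to 0.18827.
Dividing through by the total gives posterior P(r = 2 | data) = 0.045326, P(r = 3 | data) = 0.22946, P(r = 4 | data) = 0.72521.
So P(orange next | data) = Σ P(orange next | H) P(H | data) = (2/5)(0.045326) + (3/5)(0.22946) + (4/5)(0.72521) = 0.73598.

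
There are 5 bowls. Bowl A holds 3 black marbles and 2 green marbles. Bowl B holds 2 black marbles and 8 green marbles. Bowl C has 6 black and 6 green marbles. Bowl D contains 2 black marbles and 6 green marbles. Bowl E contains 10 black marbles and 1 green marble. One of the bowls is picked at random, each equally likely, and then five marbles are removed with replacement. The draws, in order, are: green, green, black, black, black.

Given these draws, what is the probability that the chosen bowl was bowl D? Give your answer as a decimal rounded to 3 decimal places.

Under each hypothesis, the probability of the observed sequence is: P(data | bowl A) = (2/5)(2/5)(3/5)(3/5)(3/5) = 0.03456; P(data | bowl B) = (8/10)(8/10)(2/10)(2/10)(2/10) = 0.00512; P(data | bowl C) = (6/12)(6/12)(6/12)(6/12)(6/12) = 0.03125; P(data | bowl D) = (6/8)(6/8)(2/8)(2/8)(2/8) = 0.0087891; P(data | bowl E) = (1/11)(1/11)(10/11)(10/11)(10/11) = 0.0062092.
Weighting by the prior gives 1/5 · 0.03456 = 0.006912, 1/5 · 0.00512 = 0.001024, 1/5 · 0.03125 = 0.00625, 1/5 · 0.0087891 = 0.0017578, 1/5 · 0.0062092 = 0.0012418; summing to 0.017186.
Hence P(bowl D | data) = (0.0017578) / (0.017186) = 0.10228.

0.102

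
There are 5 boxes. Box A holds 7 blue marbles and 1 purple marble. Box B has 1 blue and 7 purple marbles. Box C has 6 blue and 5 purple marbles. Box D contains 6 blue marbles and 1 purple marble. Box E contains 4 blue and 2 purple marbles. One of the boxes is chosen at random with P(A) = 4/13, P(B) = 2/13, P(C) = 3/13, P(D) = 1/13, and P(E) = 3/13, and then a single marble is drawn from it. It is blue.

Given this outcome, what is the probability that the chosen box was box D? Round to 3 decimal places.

0.104

The likelihood of this draw under each hypothesis: P(data | box A) = (7/8) = 0.875; P(data | box B) = (1/8) = 0.125; P(data | box C) = (6/11) = 0.54545; P(data | box D) = (6/7) = 0.85714; P(data | box E) = (4/6) = 0.66667.
Multiplying each by its prior: 4/13 · 0.875 = 0.26923, 2/13 · 0.125 = 0.019231, 3/13 · 0.54545 = 0.12587, 1/13 · 0.85714 = 0.065934, 3/13 · 0.66667 = 0.15385; summing to 0.63412.
Therefore the posterior P(box D | data) = (0.065934) / (0.63412) = 0.10398.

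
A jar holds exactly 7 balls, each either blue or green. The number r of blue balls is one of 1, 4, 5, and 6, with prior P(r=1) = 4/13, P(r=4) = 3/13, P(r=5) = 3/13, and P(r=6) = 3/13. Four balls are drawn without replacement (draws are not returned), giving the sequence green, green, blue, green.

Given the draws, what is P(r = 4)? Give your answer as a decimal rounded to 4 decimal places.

0.1304

Compute the likelihood of the observed sequence for each case: P(data | r = 1) = (6/7)(5/6)(1/5)(4/4) = 1/7; P(data | r = 4) = (3/7)(2/6)(4/5)(1/4) = 1/35; P(data | r = 5) = (2/7)(1/6)(5/5)(0/4) = 0; P(data | r = 6) = (1/7)(0/6) = 0.
The prior-weighted likelihoods are 4/13 · 1/7 = 4/91, 3/13 · 1/35 = 3/455, 3/13 · 0 = 0, 3/13 · 0 = 0; summing to 23/455.
Therefore the posterior P(r = 4 | data) = (3/455) / (23/455) = 3/23.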